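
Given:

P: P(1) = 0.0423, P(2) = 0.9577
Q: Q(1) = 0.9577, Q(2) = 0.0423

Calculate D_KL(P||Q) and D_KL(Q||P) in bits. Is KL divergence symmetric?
D_KL(P||Q) = 4.1201 bits, D_KL(Q||P) = 4.1201 bits. The two values coincide for this particular pair, but no — KL divergence is not symmetric in general.

D_KL(P||Q) = Σ P(x) log₂(P(x)/Q(x))

Computing term by term:
  P(1)·log₂(P(1)/Q(1)) = 0.0423·log₂(0.0423/0.9577) = -0.19039
  P(2)·log₂(P(2)/Q(2)) = 0.9577·log₂(0.9577/0.0423) = 4.31046

D_KL(P||Q) = -0.19039 + 4.31046 = 4.12007 ≈ 4.1201 bits

D_KL(Q||P) = Σ Q(x) log₂(Q(x)/P(x))

Computing term by term:
  Q(1)·log₂(Q(1)/P(1)) = 0.9577·log₂(0.9577/0.0423) = 4.31046
  Q(2)·log₂(Q(2)/P(2)) = 0.0423·log₂(0.0423/0.9577) = -0.19039

D_KL(Q||P) = 4.31046 - 0.19039 = 4.12007 ≈ 4.1201 bits

These ARE equal here. Q is P with outcomes relabeled (Q(1) = P(2), Q(2) = P(1)) by a relabeling that is its own inverse, so the two sums contain exactly the same terms in a different order. This is a special case — KL divergence is not symmetric in general: D_KL(P||Q) ≠ D_KL(Q||P) for most P, Q.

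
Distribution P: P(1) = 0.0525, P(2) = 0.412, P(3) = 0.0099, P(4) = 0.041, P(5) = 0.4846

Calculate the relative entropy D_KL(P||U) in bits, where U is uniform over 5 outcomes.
0.8103 bits

U(i) = 1/5 for all i

D_KL(P||U) = Σ P(x) log₂(P(x) / (1/5))
           = Σ P(x) log₂(P(x)) + log₂(5)
           = log₂(5) - H(P)

H(P) = -Σ P(x) log₂(P(x)):
  -P(1)·log₂(P(1)) = -(0.0525)·log₂(0.0525) = 0.22321
  -P(2)·log₂(P(2)) = -(0.412)·log₂(0.412) = 0.52706
  -P(3)·log₂(P(3)) = -(0.0099)·log₂(0.0099) = 0.06592
  -P(4)·log₂(P(4)) = -(0.041)·log₂(0.041) = 0.18894
  -P(5)·log₂(P(5)) = -(0.4846)·log₂(0.4846) = 0.50647
H(P) = 0.22321 + 0.52706 + 0.06592 + 0.18894 + 0.50647 = 1.51160 bits

log₂(5) = 2.32193 bits

D_KL(P||U) = 2.32193 - 1.51160 = 0.81033 ≈ 0.8103 bits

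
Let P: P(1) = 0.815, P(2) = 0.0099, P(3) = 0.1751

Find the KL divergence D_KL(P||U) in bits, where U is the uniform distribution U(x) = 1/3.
0.8384 bits

U(i) = 1/3 for all i

D_KL(P||U) = Σ P(x) log₂(P(x) / (1/3))
           = Σ P(x) log₂(P(x)) + log₂(3)
           = log₂(3) - H(P)

H(P) = -Σ P(x) log₂(P(x)):
  -P(1)·log₂(P(1)) = -(0.815)·log₂(0.815) = 0.24053
  -P(2)·log₂(P(2)) = -(0.0099)·log₂(0.0099) = 0.06592
  -P(3)·log₂(P(3)) = -(0.1751)·log₂(0.1751) = 0.44016
H(P) = 0.24053 + 0.06592 + 0.44016 = 0.74661 bits

log₂(3) = 1.58496 bits

D_KL(P||U) = 1.58496 - 0.74661 = 0.83835 ≈ 0.8384 bits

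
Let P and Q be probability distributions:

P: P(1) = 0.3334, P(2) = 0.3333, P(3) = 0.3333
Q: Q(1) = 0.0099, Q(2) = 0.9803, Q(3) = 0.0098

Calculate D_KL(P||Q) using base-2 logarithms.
2.8686 bits

D_KL(P||Q) = Σ P(x) log₂(P(x)/Q(x))

Computing term by term:
  P(1)·log₂(P(1)/Q(1)) = 0.3334·log₂(0.3334/0.0099) = 1.69157
  P(2)·log₂(P(2)/Q(2)) = 0.3333·log₂(0.3333/0.9803) = -0.51875
  P(3)·log₂(P(3)/Q(3)) = 0.3333·log₂(0.3333/0.0098) = 1.69580

D_KL(P||Q) = 1.69157 - 0.51875 + 1.69580 = 2.86862 ≈ 2.8686 bits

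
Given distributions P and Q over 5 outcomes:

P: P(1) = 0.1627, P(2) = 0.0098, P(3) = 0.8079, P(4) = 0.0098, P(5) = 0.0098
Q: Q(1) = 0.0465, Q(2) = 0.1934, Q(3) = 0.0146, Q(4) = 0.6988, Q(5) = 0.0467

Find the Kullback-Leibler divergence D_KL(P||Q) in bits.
4.8473 bits

D_KL(P||Q) = Σ P(x) log₂(P(x)/Q(x))

Computing term by term:
  P(1)·log₂(P(1)/Q(1)) = 0.1627·log₂(0.1627/0.0465) = 0.29398
  P(2)·log₂(P(2)/Q(2)) = 0.0098·log₂(0.0098/0.1934) = -0.04217
  P(3)·log₂(P(3)/Q(3)) = 0.8079·log₂(0.8079/0.0146) = 4.67785
  P(4)·log₂(P(4)/Q(4)) = 0.0098·log₂(0.0098/0.6988) = -0.06033
  P(5)·log₂(P(5)/Q(5)) = 0.0098·log₂(0.0098/0.0467) = -0.02208

D_KL(P||Q) = 0.29398 - 0.04217 + 4.67785 - 0.06033 - 0.02208 = 4.84725 ≈ 4.8473 bits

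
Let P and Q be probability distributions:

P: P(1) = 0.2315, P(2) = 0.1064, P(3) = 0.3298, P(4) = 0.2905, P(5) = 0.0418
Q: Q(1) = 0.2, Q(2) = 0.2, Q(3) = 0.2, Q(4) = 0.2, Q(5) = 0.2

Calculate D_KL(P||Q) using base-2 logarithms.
0.2520 bits

D_KL(P||Q) = Σ P(x) log₂(P(x)/Q(x))

Computing term by term:
  P(1)·log₂(P(1)/Q(1)) = 0.2315·log₂(0.2315/0.2) = 0.04885
  P(2)·log₂(P(2)/Q(2)) = 0.1064·log₂(0.1064/0.2) = -0.09688
  P(3)·log₂(P(3)/Q(3)) = 0.3298·log₂(0.3298/0.2) = 0.23798
  P(4)·log₂(P(4)/Q(4)) = 0.2905·log₂(0.2905/0.2) = 0.15645
  P(5)·log₂(P(5)/Q(5)) = 0.0418·log₂(0.0418/0.2) = -0.09440

D_KL(P||Q) = 0.04885 - 0.09688 + 0.23798 + 0.15645 - 0.09440 = 0.25200 ≈ 0.2520 bits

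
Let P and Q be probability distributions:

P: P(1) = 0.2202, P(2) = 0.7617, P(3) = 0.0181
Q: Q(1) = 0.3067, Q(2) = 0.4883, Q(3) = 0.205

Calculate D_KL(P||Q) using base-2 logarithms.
0.3200 bits

D_KL(P||Q) = Σ P(x) log₂(P(x)/Q(x))

Computing term by term:
  P(1)·log₂(P(1)/Q(1)) = 0.2202·log₂(0.2202/0.3067) = -0.10526
  P(2)·log₂(P(2)/Q(2)) = 0.7617·log₂(0.7617/0.4883) = 0.48860
  P(3)·log₂(P(3)/Q(3)) = 0.0181·log₂(0.0181/0.205) = -0.06338

D_KL(P||Q) = -0.10526 + 0.48860 - 0.06338 = 0.31996 ≈ 0.3200 bits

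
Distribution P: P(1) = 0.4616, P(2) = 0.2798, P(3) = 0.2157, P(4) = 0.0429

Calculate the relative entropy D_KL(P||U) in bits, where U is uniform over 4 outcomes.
0.2988 bits

U(i) = 1/4 for all i

D_KL(P||U) = Σ P(x) log₂(P(x) / (1/4))
           = Σ P(x) log₂(P(x)) + log₂(4)
           = log₂(4) - H(P)

H(P) = -Σ P(x) log₂(P(x)):
  -P(1)·log₂(P(1)) = -(0.4616)·log₂(0.4616) = 0.51482
  -P(2)·log₂(P(2)) = -(0.2798)·log₂(0.2798) = 0.51414
  -P(3)·log₂(P(3)) = -(0.2157)·log₂(0.2157) = 0.47732
  -P(4)·log₂(P(4)) = -(0.0429)·log₂(0.0429) = 0.19489
H(P) = 0.51482 + 0.51414 + 0.47732 + 0.19489 = 1.70117 bits

log₂(4) = 2.00000 bits

D_KL(P||U) = 2.00000 - 1.70117 = 0.29883 ≈ 0.2988 bits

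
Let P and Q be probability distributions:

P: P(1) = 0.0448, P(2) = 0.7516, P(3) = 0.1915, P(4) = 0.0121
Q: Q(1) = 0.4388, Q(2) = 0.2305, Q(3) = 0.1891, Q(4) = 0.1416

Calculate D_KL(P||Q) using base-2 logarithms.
1.0947 bits

D_KL(P||Q) = Σ P(x) log₂(P(x)/Q(x))

Computing term by term:
  P(1)·log₂(P(1)/Q(1)) = 0.0448·log₂(0.0448/0.4388) = -0.14748
  P(2)·log₂(P(2)/Q(2)) = 0.7516·log₂(0.7516/0.2305) = 1.28163
  P(3)·log₂(P(3)/Q(3)) = 0.1915·log₂(0.1915/0.1891) = 0.00348
  P(4)·log₂(P(4)/Q(4)) = 0.0121·log₂(0.0121/0.1416) = -0.04294

D_KL(P||Q) = -0.14748 + 1.28163 + 0.00348 - 0.04294 = 1.09469 ≈ 1.0947 bits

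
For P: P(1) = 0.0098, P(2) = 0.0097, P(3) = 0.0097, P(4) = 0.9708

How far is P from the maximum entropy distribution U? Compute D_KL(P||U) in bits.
1.7634 bits

U(i) = 1/4 for all i

D_KL(P||U) = Σ P(x) log₂(P(x) / (1/4))
           = Σ P(x) log₂(P(x)) + log₂(4)
           = log₂(4) - H(P)

H(P) = -Σ P(x) log₂(P(x)):
  -P(1)·log₂(P(1)) = -(0.0098)·log₂(0.0098) = 0.06540
  -P(2)·log₂(P(2)) = -(0.0097)·log₂(0.0097) = 0.06487
  -P(3)·log₂(P(3)) = -(0.0097)·log₂(0.0097) = 0.06487
  -P(4)·log₂(P(4)) = -(0.9708)·log₂(0.9708) = 0.04151
H(P) = 0.06540 + 0.06487 + 0.06487 + 0.04151 = 0.23665 bits

log₂(4) = 2.00000 bits

D_KL(P||U) = 2.00000 - 0.23665 = 1.76335 ≈ 1.7634 bits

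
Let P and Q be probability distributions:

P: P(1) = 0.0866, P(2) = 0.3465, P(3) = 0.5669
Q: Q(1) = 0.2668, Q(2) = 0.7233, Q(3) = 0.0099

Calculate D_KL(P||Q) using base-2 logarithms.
2.8020 bits

D_KL(P||Q) = Σ P(x) log₂(P(x)/Q(x))

Computing term by term:
  P(1)·log₂(P(1)/Q(1)) = 0.0866·log₂(0.0866/0.2668) = -0.14058
  P(2)·log₂(P(2)/Q(2)) = 0.3465·log₂(0.3465/0.7233) = -0.36789
  P(3)·log₂(P(3)/Q(3)) = 0.5669·log₂(0.5669/0.0099) = 3.31042

D_KL(P||Q) = -0.14058 - 0.36789 + 3.31042 = 2.80195 ≈ 2.8020 bits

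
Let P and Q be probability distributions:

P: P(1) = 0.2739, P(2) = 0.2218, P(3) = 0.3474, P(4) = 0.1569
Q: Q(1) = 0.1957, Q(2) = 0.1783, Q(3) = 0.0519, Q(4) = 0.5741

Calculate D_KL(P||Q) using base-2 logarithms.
0.8619 bits

D_KL(P||Q) = Σ P(x) log₂(P(x)/Q(x))

Computing term by term:
  P(1)·log₂(P(1)/Q(1)) = 0.2739·log₂(0.2739/0.1957) = 0.13284
  P(2)·log₂(P(2)/Q(2)) = 0.2218·log₂(0.2218/0.1783) = 0.06986
  P(3)·log₂(P(3)/Q(3)) = 0.3474·log₂(0.3474/0.0519) = 0.95285
  P(4)·log₂(P(4)/Q(4)) = 0.1569·log₂(0.1569/0.5741) = -0.29363

D_KL(P||Q) = 0.13284 + 0.06986 + 0.95285 - 0.29363 = 0.86192 ≈ 0.8619 bits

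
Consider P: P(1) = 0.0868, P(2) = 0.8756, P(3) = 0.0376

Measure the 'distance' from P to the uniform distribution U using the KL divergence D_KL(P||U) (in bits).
0.9331 bits

U(i) = 1/3 for all i

D_KL(P||U) = Σ P(x) log₂(P(x) / (1/3))
           = Σ P(x) log₂(P(x)) + log₂(3)
           = log₂(3) - H(P)

H(P) = -Σ P(x) log₂(P(x)):
  -P(1)·log₂(P(1)) = -(0.0868)·log₂(0.0868) = 0.30607
  -P(2)·log₂(P(2)) = -(0.8756)·log₂(0.8756) = 0.16781
  -P(3)·log₂(P(3)) = -(0.0376)·log₂(0.0376) = 0.17797
H(P) = 0.30607 + 0.16781 + 0.17797 = 0.65185 bits

log₂(3) = 1.58496 bits

D_KL(P||U) = 1.58496 - 0.65185 = 0.93311 ≈ 0.9331 bits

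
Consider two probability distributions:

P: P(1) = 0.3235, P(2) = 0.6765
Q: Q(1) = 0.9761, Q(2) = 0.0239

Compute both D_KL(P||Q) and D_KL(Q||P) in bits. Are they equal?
D_KL(P||Q) = 2.7473 bits, D_KL(Q||P) = 1.4399 bits. No, they are not equal.

D_KL(P||Q) = Σ P(x) log₂(P(x)/Q(x))

Computing term by term:
  P(1)·log₂(P(1)/Q(1)) = 0.3235·log₂(0.3235/0.9761) = -0.51542
  P(2)·log₂(P(2)/Q(2)) = 0.6765·log₂(0.6765/0.0239) = 3.26276

D_KL(P||Q) = -0.51542 + 3.26276 = 2.74734 ≈ 2.7473 bits

D_KL(Q||P) = Σ Q(x) log₂(Q(x)/P(x))

Computing term by term:
  Q(1)·log₂(Q(1)/P(1)) = 0.9761·log₂(0.9761/0.3235) = 1.55518
  Q(2)·log₂(Q(2)/P(2)) = 0.0239·log₂(0.0239/0.6765) = -0.11527

D_KL(Q||P) = 1.55518 - 0.11527 = 1.43991 ≈ 1.4399 bits

These are NOT equal (difference: 1.3074 bits). KL divergence is asymmetric: D_KL(P||Q) ≠ D_KL(Q||P) in general.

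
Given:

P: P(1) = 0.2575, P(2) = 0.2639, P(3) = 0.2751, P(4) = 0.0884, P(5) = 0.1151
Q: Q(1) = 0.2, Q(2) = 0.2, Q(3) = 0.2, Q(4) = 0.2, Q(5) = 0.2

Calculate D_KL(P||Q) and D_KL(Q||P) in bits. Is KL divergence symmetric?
D_KL(P||Q) = 0.1301 bits, D_KL(Q||P) = 0.1501 bits. No, KL divergence is not symmetric.

D_KL(P||Q) = Σ P(x) log₂(P(x)/Q(x))

Computing term by term:
  P(1)·log₂(P(1)/Q(1)) = 0.2575·log₂(0.2575/0.2) = 0.09388
  P(2)·log₂(P(2)/Q(2)) = 0.2639·log₂(0.2639/0.2) = 0.10556
  P(3)·log₂(P(3)/Q(3)) = 0.2751·log₂(0.2751/0.2) = 0.12653
  P(4)·log₂(P(4)/Q(4)) = 0.0884·log₂(0.0884/0.2) = -0.10412
  P(5)·log₂(P(5)/Q(5)) = 0.1151·log₂(0.1151/0.2) = -0.09175

D_KL(P||Q) = 0.09388 + 0.10556 + 0.12653 - 0.10412 - 0.09175 = 0.13010 ≈ 0.1301 bits

D_KL(Q||P) = Σ Q(x) log₂(Q(x)/P(x))

Computing term by term:
  Q(1)·log₂(Q(1)/P(1)) = 0.2·log₂(0.2/0.2575) = -0.07291
  Q(2)·log₂(Q(2)/P(2)) = 0.2·log₂(0.2/0.2639) = -0.08000
  Q(3)·log₂(Q(3)/P(3)) = 0.2·log₂(0.2/0.2751) = -0.09199
  Q(4)·log₂(Q(4)/P(4)) = 0.2·log₂(0.2/0.0884) = 0.23558
  Q(5)·log₂(Q(5)/P(5)) = 0.2·log₂(0.2/0.1151) = 0.15942

D_KL(Q||P) = -0.07291 - 0.08000 - 0.09199 + 0.23558 + 0.15942 = 0.15010 ≈ 0.1501 bits

These are NOT equal (difference: 0.0200 bits). KL divergence is asymmetric: D_KL(P||Q) ≠ D_KL(Q||P) in general.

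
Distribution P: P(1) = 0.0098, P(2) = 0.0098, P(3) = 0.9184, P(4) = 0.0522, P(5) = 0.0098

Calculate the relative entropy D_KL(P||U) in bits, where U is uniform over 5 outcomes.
1.7906 bits

U(i) = 1/5 for all i

D_KL(P||U) = Σ P(x) log₂(P(x) / (1/5))
           = Σ P(x) log₂(P(x)) + log₂(5)
           = log₂(5) - H(P)

H(P) = -Σ P(x) log₂(P(x)):
  -P(1)·log₂(P(1)) = -(0.0098)·log₂(0.0098) = 0.06540
  -P(2)·log₂(P(2)) = -(0.0098)·log₂(0.0098) = 0.06540
  -P(3)·log₂(P(3)) = -(0.9184)·log₂(0.9184) = 0.11278
  -P(4)·log₂(P(4)) = -(0.0522)·log₂(0.0522) = 0.22236
  -P(5)·log₂(P(5)) = -(0.0098)·log₂(0.0098) = 0.06540
H(P) = 0.06540 + 0.06540 + 0.11278 + 0.22236 + 0.06540 = 0.53134 bits

log₂(5) = 2.32193 bits

D_KL(P||U) = 2.32193 - 0.53134 = 1.79059 ≈ 1.7906 bits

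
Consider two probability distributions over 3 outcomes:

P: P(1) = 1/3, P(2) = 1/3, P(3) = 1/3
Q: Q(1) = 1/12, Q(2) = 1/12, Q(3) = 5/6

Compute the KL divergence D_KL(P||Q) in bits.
0.8927 bits

D_KL(P||Q) = Σ P(x) log₂(P(x)/Q(x))

Computing term by term:
  P(1)·log₂(P(1)/Q(1)) = (1/3)·log₂((1/3)/(1/12)) = 0.66667
  P(2)·log₂(P(2)/Q(2)) = (1/3)·log₂((1/3)/(1/12)) = 0.66667
  P(3)·log₂(P(3)/Q(3)) = (1/3)·log₂((1/3)/(5/6)) = -0.44064

D_KL(P||Q) = 0.66667 + 0.66667 - 0.44064 = 0.89270 ≈ 0.8927 bits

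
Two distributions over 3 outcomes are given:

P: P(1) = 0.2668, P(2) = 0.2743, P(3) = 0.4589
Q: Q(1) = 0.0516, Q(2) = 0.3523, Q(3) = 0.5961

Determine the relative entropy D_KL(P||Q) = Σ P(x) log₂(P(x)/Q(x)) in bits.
0.3602 bits

D_KL(P||Q) = Σ P(x) log₂(P(x)/Q(x))

Computing term by term:
  P(1)·log₂(P(1)/Q(1)) = 0.2668·log₂(0.2668/0.0516) = 0.63240
  P(2)·log₂(P(2)/Q(2)) = 0.2743·log₂(0.2743/0.3523) = -0.09904
  P(3)·log₂(P(3)/Q(3)) = 0.4589·log₂(0.4589/0.5961) = -0.17318

D_KL(P||Q) = 0.63240 - 0.09904 - 0.17318 = 0.36018 ≈ 0.3602 bits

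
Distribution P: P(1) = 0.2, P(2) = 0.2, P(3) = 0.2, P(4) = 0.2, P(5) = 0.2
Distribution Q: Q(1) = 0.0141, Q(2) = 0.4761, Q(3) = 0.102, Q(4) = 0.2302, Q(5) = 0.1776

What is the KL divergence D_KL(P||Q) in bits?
0.7030 bits

D_KL(P||Q) = Σ P(x) log₂(P(x)/Q(x))

Computing term by term:
  P(1)·log₂(P(1)/Q(1)) = 0.2·log₂(0.2/0.0141) = 0.76525
  P(2)·log₂(P(2)/Q(2)) = 0.2·log₂(0.2/0.4761) = -0.25025
  P(3)·log₂(P(3)/Q(3)) = 0.2·log₂(0.2/0.102) = 0.19429
  P(4)·log₂(P(4)/Q(4)) = 0.2·log₂(0.2/0.2302) = -0.04058
  P(5)·log₂(P(5)/Q(5)) = 0.2·log₂(0.2/0.1776) = 0.03427

D_KL(P||Q) = 0.76525 - 0.25025 + 0.19429 - 0.04058 + 0.03427 = 0.70298 ≈ 0.7030 bits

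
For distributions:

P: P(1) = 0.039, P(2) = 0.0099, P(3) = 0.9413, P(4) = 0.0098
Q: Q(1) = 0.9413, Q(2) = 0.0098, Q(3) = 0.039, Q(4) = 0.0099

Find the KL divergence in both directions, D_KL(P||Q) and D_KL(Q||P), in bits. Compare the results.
D_KL(P||Q) = 4.1444 bits, D_KL(Q||P) = 4.1444 bits. The two directions give exactly the same value for this pair.

D_KL(P||Q) = Σ P(x) log₂(P(x)/Q(x))

Computing term by term:
  P(1)·log₂(P(1)/Q(1)) = 0.039·log₂(0.039/0.9413) = -0.17913
  P(2)·log₂(P(2)/Q(2)) = 0.0099·log₂(0.0099/0.0098) = 0.00015
  P(3)·log₂(P(3)/Q(3)) = 0.9413·log₂(0.9413/0.039) = 4.32349
  P(4)·log₂(P(4)/Q(4)) = 0.0098·log₂(0.0098/0.0099) = -0.00014

D_KL(P||Q) = -0.17913 + 0.00015 + 4.32349 - 0.00014 = 4.14437 ≈ 4.1444 bits

D_KL(Q||P) = Σ Q(x) log₂(Q(x)/P(x))

Computing term by term:
  Q(1)·log₂(Q(1)/P(1)) = 0.9413·log₂(0.9413/0.039) = 4.32349
  Q(2)·log₂(Q(2)/P(2)) = 0.0098·log₂(0.0098/0.0099) = -0.00014
  Q(3)·log₂(Q(3)/P(3)) = 0.039·log₂(0.039/0.9413) = -0.17913
  Q(4)·log₂(Q(4)/P(4)) = 0.0099·log₂(0.0099/0.0098) = 0.00015

D_KL(Q||P) = 4.32349 - 0.00014 - 0.17913 + 0.00015 = 4.14437 ≈ 4.1444 bits

These ARE equal here. Q is P with outcomes relabeled (Q(1) = P(3), Q(2) = P(4), Q(3) = P(1), Q(4) = P(2)) by a relabeling that is its own inverse, so the two sums contain exactly the same terms in a different order. This is a special case — KL divergence is not symmetric in general: D_KL(P||Q) ≠ D_KL(Q||P) for most P, Q.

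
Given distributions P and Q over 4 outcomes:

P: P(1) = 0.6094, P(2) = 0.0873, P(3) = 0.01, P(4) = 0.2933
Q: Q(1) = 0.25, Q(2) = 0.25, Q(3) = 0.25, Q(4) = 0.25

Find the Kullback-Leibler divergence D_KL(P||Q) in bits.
0.6720 bits

D_KL(P||Q) = Σ P(x) log₂(P(x)/Q(x))

Computing term by term:
  P(1)·log₂(P(1)/Q(1)) = 0.6094·log₂(0.6094/0.25) = 0.78336
  P(2)·log₂(P(2)/Q(2)) = 0.0873·log₂(0.0873/0.25) = -0.13251
  P(3)·log₂(P(3)/Q(3)) = 0.01·log₂(0.01/0.25) = -0.04644
  P(4)·log₂(P(4)/Q(4)) = 0.2933·log₂(0.2933/0.25) = 0.06759

D_KL(P||Q) = 0.78336 - 0.13251 - 0.04644 + 0.06759 = 0.67200 ≈ 0.6720 bits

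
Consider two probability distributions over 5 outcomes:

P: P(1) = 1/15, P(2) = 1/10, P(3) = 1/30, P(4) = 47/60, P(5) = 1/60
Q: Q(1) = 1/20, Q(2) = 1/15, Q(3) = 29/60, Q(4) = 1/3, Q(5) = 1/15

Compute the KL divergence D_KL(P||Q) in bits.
0.8898 bits

D_KL(P||Q) = Σ P(x) log₂(P(x)/Q(x))

Computing term by term:
  P(1)·log₂(P(1)/Q(1)) = (1/15)·log₂((1/15)/(1/20)) = 0.02767
  P(2)·log₂(P(2)/Q(2)) = (1/10)·log₂((1/10)/(1/15)) = 0.05850
  P(3)·log₂(P(3)/Q(3)) = (1/30)·log₂((1/30)/(29/60)) = -0.12860
  P(4)·log₂(P(4)/Q(4)) = (47/60)·log₂((47/60)/(1/3)) = 0.96558
  P(5)·log₂(P(5)/Q(5)) = (1/60)·log₂((1/60)/(1/15)) = -0.03333

D_KL(P||Q) = 0.02767 + 0.05850 - 0.12860 + 0.96558 - 0.03333 = 0.88982 ≈ 0.8898 bits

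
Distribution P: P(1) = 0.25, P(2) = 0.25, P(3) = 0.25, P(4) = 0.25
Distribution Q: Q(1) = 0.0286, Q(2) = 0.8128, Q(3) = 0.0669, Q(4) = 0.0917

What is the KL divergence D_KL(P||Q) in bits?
1.1939 bits

D_KL(P||Q) = Σ P(x) log₂(P(x)/Q(x))

Computing term by term:
  P(1)·log₂(P(1)/Q(1)) = 0.25·log₂(0.25/0.0286) = 0.78196
  P(2)·log₂(P(2)/Q(2)) = 0.25·log₂(0.25/0.8128) = -0.42524
  P(3)·log₂(P(3)/Q(3)) = 0.25·log₂(0.25/0.0669) = 0.47546
  P(4)·log₂(P(4)/Q(4)) = 0.25·log₂(0.25/0.0917) = 0.36173

D_KL(P||Q) = 0.78196 - 0.42524 + 0.47546 + 0.36173 = 1.19391 ≈ 1.1939 bits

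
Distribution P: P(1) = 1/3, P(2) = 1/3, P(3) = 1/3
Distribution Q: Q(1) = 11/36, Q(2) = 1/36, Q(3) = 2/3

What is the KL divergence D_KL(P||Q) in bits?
0.9035 bits

D_KL(P||Q) = Σ P(x) log₂(P(x)/Q(x))

Computing term by term:
  P(1)·log₂(P(1)/Q(1)) = (1/3)·log₂((1/3)/(11/36)) = 0.04184
  P(2)·log₂(P(2)/Q(2)) = (1/3)·log₂((1/3)/(1/36)) = 1.19499
  P(3)·log₂(P(3)/Q(3)) = (1/3)·log₂((1/3)/(2/3)) = -0.33333

D_KL(P||Q) = 0.04184 + 1.19499 - 0.33333 = 0.90350 ≈ 0.9035 bits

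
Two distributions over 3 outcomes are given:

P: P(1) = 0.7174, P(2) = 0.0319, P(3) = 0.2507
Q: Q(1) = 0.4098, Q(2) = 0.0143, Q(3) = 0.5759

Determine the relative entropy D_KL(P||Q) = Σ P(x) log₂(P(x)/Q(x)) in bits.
0.3157 bits

D_KL(P||Q) = Σ P(x) log₂(P(x)/Q(x))

Computing term by term:
  P(1)·log₂(P(1)/Q(1)) = 0.7174·log₂(0.7174/0.4098) = 0.57956
  P(2)·log₂(P(2)/Q(2)) = 0.0319·log₂(0.0319/0.0143) = 0.03693
  P(3)·log₂(P(3)/Q(3)) = 0.2507·log₂(0.2507/0.5759) = -0.30080

D_KL(P||Q) = 0.57956 + 0.03693 - 0.30080 = 0.31569 ≈ 0.3157 bits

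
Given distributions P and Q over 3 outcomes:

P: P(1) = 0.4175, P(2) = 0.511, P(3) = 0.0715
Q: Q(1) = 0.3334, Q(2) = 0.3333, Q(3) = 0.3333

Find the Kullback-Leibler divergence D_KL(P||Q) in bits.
0.2917 bits

D_KL(P||Q) = Σ P(x) log₂(P(x)/Q(x))

Computing term by term:
  P(1)·log₂(P(1)/Q(1)) = 0.4175·log₂(0.4175/0.3334) = 0.13549
  P(2)·log₂(P(2)/Q(2)) = 0.511·log₂(0.511/0.3333) = 0.31503
  P(3)·log₂(P(3)/Q(3)) = 0.0715·log₂(0.0715/0.3333) = -0.15879

D_KL(P||Q) = 0.13549 + 0.31503 - 0.15879 = 0.29173 ≈ 0.2917 bits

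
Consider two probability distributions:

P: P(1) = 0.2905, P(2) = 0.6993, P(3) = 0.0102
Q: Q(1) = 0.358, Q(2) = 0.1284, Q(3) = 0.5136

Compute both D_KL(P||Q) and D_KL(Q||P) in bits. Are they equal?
D_KL(P||Q) = 1.5647 bits, D_KL(Q||P) = 2.6978 bits. No, they are not equal.

D_KL(P||Q) = Σ P(x) log₂(P(x)/Q(x))

Computing term by term:
  P(1)·log₂(P(1)/Q(1)) = 0.2905·log₂(0.2905/0.358) = -0.08756
  P(2)·log₂(P(2)/Q(2)) = 0.6993·log₂(0.6993/0.1284) = 1.70997
  P(3)·log₂(P(3)/Q(3)) = 0.0102·log₂(0.0102/0.5136) = -0.05767

D_KL(P||Q) = -0.08756 + 1.70997 - 0.05767 = 1.56474 ≈ 1.5647 bits

D_KL(Q||P) = Σ Q(x) log₂(Q(x)/P(x))

Computing term by term:
  Q(1)·log₂(Q(1)/P(1)) = 0.358·log₂(0.358/0.2905) = 0.10791
  Q(2)·log₂(Q(2)/P(2)) = 0.1284·log₂(0.1284/0.6993) = -0.31397
  Q(3)·log₂(Q(3)/P(3)) = 0.5136·log₂(0.5136/0.0102) = 2.90390

D_KL(Q||P) = 0.10791 - 0.31397 + 2.90390 = 2.69784 ≈ 2.6978 bits

These are NOT equal (difference: 1.1331 bits). KL divergence is asymmetric: D_KL(P||Q) ≠ D_KL(Q||P) in general.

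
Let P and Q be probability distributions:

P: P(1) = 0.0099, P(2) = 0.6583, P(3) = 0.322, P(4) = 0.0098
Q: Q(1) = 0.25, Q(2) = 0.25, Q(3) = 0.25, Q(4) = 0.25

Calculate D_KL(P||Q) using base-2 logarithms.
0.9452 bits

D_KL(P||Q) = Σ P(x) log₂(P(x)/Q(x))

Computing term by term:
  P(1)·log₂(P(1)/Q(1)) = 0.0099·log₂(0.0099/0.25) = -0.04612
  P(2)·log₂(P(2)/Q(2)) = 0.6583·log₂(0.6583/0.25) = 0.91952
  P(3)·log₂(P(3)/Q(3)) = 0.322·log₂(0.322/0.25) = 0.11757
  P(4)·log₂(P(4)/Q(4)) = 0.0098·log₂(0.0098/0.25) = -0.04580

D_KL(P||Q) = -0.04612 + 0.91952 + 0.11757 - 0.04580 = 0.94517 ≈ 0.9452 bits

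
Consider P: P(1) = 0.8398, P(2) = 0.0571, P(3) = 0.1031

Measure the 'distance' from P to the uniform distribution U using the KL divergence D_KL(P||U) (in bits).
0.7996 bits

U(i) = 1/3 for all i

D_KL(P||U) = Σ P(x) log₂(P(x) / (1/3))
           = Σ P(x) log₂(P(x)) + log₂(3)
           = log₂(3) - H(P)

H(P) = -Σ P(x) log₂(P(x)):
  -P(1)·log₂(P(1)) = -(0.8398)·log₂(0.8398) = 0.21153
  -P(2)·log₂(P(2)) = -(0.0571)·log₂(0.0571) = 0.23584
  -P(3)·log₂(P(3)) = -(0.1031)·log₂(0.1031) = 0.33795
H(P) = 0.21153 + 0.23584 + 0.33795 = 0.78532 bits

log₂(3) = 1.58496 bits

D_KL(P||U) = 1.58496 - 0.78532 = 0.79964 ≈ 0.7996 bits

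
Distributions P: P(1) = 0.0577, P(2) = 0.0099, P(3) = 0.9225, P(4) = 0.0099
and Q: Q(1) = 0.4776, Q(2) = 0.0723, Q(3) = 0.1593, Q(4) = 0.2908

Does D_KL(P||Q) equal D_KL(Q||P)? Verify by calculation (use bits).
D_KL(P||Q) = 2.0848 bits, D_KL(Q||P) = 2.6781 bits. No — D_KL(P||Q) ≠ D_KL(Q||P) for this pair.

D_KL(P||Q) = Σ P(x) log₂(P(x)/Q(x))

Computing term by term:
  P(1)·log₂(P(1)/Q(1)) = 0.0577·log₂(0.0577/0.4776) = -0.17594
  P(2)·log₂(P(2)/Q(2)) = 0.0099·log₂(0.0099/0.0723) = -0.02840
  P(3)·log₂(P(3)/Q(3)) = 0.9225·log₂(0.9225/0.1593) = 2.33743
  P(4)·log₂(P(4)/Q(4)) = 0.0099·log₂(0.0099/0.2908) = -0.04828

D_KL(P||Q) = -0.17594 - 0.02840 + 2.33743 - 0.04828 = 2.08481 ≈ 2.0848 bits

D_KL(Q||P) = Σ Q(x) log₂(Q(x)/P(x))

Computing term by term:
  Q(1)·log₂(Q(1)/P(1)) = 0.4776·log₂(0.4776/0.0577) = 1.45628
  Q(2)·log₂(Q(2)/P(2)) = 0.0723·log₂(0.0723/0.0099) = 0.20739
  Q(3)·log₂(Q(3)/P(3)) = 0.1593·log₂(0.1593/0.9225) = -0.40363
  Q(4)·log₂(Q(4)/P(4)) = 0.2908·log₂(0.2908/0.0099) = 1.41807

D_KL(Q||P) = 1.45628 + 0.20739 - 0.40363 + 1.41807 = 2.67811 ≈ 2.6781 bits

These are NOT equal (difference: 0.5933 bits). KL divergence is asymmetric: D_KL(P||Q) ≠ D_KL(Q||P) in general.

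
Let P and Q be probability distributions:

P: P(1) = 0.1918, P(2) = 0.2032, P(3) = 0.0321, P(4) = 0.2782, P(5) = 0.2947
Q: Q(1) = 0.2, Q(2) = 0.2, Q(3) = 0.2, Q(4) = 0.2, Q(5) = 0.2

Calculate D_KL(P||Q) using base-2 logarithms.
0.2056 bits

D_KL(P||Q) = Σ P(x) log₂(P(x)/Q(x))

Computing term by term:
  P(1)·log₂(P(1)/Q(1)) = 0.1918·log₂(0.1918/0.2) = -0.01158
  P(2)·log₂(P(2)/Q(2)) = 0.2032·log₂(0.2032/0.2) = 0.00465
  P(3)·log₂(P(3)/Q(3)) = 0.0321·log₂(0.0321/0.2) = -0.08472
  P(4)·log₂(P(4)/Q(4)) = 0.2782·log₂(0.2782/0.2) = 0.13246
  P(5)·log₂(P(5)/Q(5)) = 0.2947·log₂(0.2947/0.2) = 0.16481

D_KL(P||Q) = -0.01158 + 0.00465 - 0.08472 + 0.13246 + 0.16481 = 0.20562 ≈ 0.2056 bits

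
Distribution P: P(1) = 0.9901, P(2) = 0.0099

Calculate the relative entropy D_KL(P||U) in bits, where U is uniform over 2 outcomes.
0.9199 bits

U(i) = 1/2 for all i

D_KL(P||U) = Σ P(x) log₂(P(x) / (1/2))
           = Σ P(x) log₂(P(x)) + log₂(2)
           = log₂(2) - H(P)

H(P) = -Σ P(x) log₂(P(x)):
  -P(1)·log₂(P(1)) = -(0.9901)·log₂(0.9901) = 0.01421
  -P(2)·log₂(P(2)) = -(0.0099)·log₂(0.0099) = 0.06592
H(P) = 0.01421 + 0.06592 = 0.08013 bits

log₂(2) = 1.00000 bits

D_KL(P||U) = 1.00000 - 0.08013 = 0.91987 ≈ 0.9199 bits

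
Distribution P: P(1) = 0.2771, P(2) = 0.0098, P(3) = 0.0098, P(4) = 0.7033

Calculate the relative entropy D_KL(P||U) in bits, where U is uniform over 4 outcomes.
0.9990 bits

U(i) = 1/4 for all i

D_KL(P||U) = Σ P(x) log₂(P(x) / (1/4))
           = Σ P(x) log₂(P(x)) + log₂(4)
           = log₂(4) - H(P)

H(P) = -Σ P(x) log₂(P(x)):
  -P(1)·log₂(P(1)) = -(0.2771)·log₂(0.2771) = 0.51306
  -P(2)·log₂(P(2)) = -(0.0098)·log₂(0.0098) = 0.06540
  -P(3)·log₂(P(3)) = -(0.0098)·log₂(0.0098) = 0.06540
  -P(4)·log₂(P(4)) = -(0.7033)·log₂(0.7033) = 0.35713
H(P) = 0.51306 + 0.06540 + 0.06540 + 0.35713 = 1.00099 bits

log₂(4) = 2.00000 bits

D_KL(P||U) = 2.00000 - 1.00099 = 0.99901 ≈ 0.9990 bits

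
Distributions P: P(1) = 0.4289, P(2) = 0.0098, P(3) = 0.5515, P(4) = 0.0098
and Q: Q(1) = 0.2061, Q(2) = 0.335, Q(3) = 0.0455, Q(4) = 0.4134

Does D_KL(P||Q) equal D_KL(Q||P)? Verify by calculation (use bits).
D_KL(P||Q) = 2.3357 bits, D_KL(Q||P) = 3.5570 bits. No — D_KL(P||Q) ≠ D_KL(Q||P) for this pair.

D_KL(P||Q) = Σ P(x) log₂(P(x)/Q(x))

Computing term by term:
  P(1)·log₂(P(1)/Q(1)) = 0.4289·log₂(0.4289/0.2061) = 0.45347
  P(2)·log₂(P(2)/Q(2)) = 0.0098·log₂(0.0098/0.335) = -0.04993
  P(3)·log₂(P(3)/Q(3)) = 0.5515·log₂(0.5515/0.0455) = 1.98508
  P(4)·log₂(P(4)/Q(4)) = 0.0098·log₂(0.0098/0.4134) = -0.05291

D_KL(P||Q) = 0.45347 - 0.04993 + 1.98508 - 0.05291 = 2.33571 ≈ 2.3357 bits

D_KL(Q||P) = Σ Q(x) log₂(Q(x)/P(x))

Computing term by term:
  Q(1)·log₂(Q(1)/P(1)) = 0.2061·log₂(0.2061/0.4289) = -0.21791
  Q(2)·log₂(Q(2)/P(2)) = 0.335·log₂(0.335/0.0098) = 1.70690
  Q(3)·log₂(Q(3)/P(3)) = 0.0455·log₂(0.0455/0.5515) = -0.16377
  Q(4)·log₂(Q(4)/P(4)) = 0.4134·log₂(0.4134/0.0098) = 2.23179

D_KL(Q||P) = -0.21791 + 1.70690 - 0.16377 + 2.23179 = 3.55701 ≈ 3.5570 bits

These are NOT equal (difference: 1.2213 bits). KL divergence is asymmetric: D_KL(P||Q) ≠ D_KL(Q||P) in general.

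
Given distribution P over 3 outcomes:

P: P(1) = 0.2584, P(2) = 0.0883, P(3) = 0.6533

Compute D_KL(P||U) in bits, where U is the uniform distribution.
0.3701 bits

U(i) = 1/3 for all i

D_KL(P||U) = Σ P(x) log₂(P(x) / (1/3))
           = Σ P(x) log₂(P(x)) + log₂(3)
           = log₂(3) - H(P)

H(P) = -Σ P(x) log₂(P(x)):
  -P(1)·log₂(P(1)) = -(0.2584)·log₂(0.2584) = 0.50448
  -P(2)·log₂(P(2)) = -(0.0883)·log₂(0.0883) = 0.30918
  -P(3)·log₂(P(3)) = -(0.6533)·log₂(0.6533) = 0.40125
H(P) = 0.50448 + 0.30918 + 0.40125 = 1.21491 bits

log₂(3) = 1.58496 bits

D_KL(P||U) = 1.58496 - 1.21491 = 0.37005 ≈ 0.3701 bits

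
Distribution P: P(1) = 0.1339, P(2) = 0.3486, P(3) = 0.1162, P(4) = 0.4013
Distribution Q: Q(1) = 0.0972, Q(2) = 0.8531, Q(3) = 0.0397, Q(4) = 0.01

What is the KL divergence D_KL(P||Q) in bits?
1.9294 bits

D_KL(P||Q) = Σ P(x) log₂(P(x)/Q(x))

Computing term by term:
  P(1)·log₂(P(1)/Q(1)) = 0.1339·log₂(0.1339/0.0972) = 0.06188
  P(2)·log₂(P(2)/Q(2)) = 0.3486·log₂(0.3486/0.8531) = -0.45009
  P(3)·log₂(P(3)/Q(3)) = 0.1162·log₂(0.1162/0.0397) = 0.18004
  P(4)·log₂(P(4)/Q(4)) = 0.4013·log₂(0.4013/0.01) = 2.13757

D_KL(P||Q) = 0.06188 - 0.45009 + 0.18004 + 2.13757 = 1.92940 ≈ 1.9294 bits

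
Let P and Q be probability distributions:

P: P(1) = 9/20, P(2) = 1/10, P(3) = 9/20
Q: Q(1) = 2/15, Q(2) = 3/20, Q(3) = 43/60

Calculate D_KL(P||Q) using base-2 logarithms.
0.4291 bits

D_KL(P||Q) = Σ P(x) log₂(P(x)/Q(x))

Computing term by term:
  P(1)·log₂(P(1)/Q(1)) = (9/20)·log₂((9/20)/(2/15)) = 0.78970
  P(2)·log₂(P(2)/Q(2)) = (1/10)·log₂((1/10)/(3/20)) = -0.05850
  P(3)·log₂(P(3)/Q(3)) = (9/20)·log₂((9/20)/(43/60)) = -0.30212

D_KL(P||Q) = 0.78970 - 0.05850 - 0.30212 = 0.42908 ≈ 0.4291 bits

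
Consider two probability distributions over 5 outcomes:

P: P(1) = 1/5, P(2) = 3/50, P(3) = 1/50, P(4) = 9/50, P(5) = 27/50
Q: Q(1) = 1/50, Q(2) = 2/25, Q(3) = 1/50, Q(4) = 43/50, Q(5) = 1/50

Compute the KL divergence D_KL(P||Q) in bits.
2.8010 bits

D_KL(P||Q) = Σ P(x) log₂(P(x)/Q(x))

Computing term by term:
  P(1)·log₂(P(1)/Q(1)) = (1/5)·log₂((1/5)/(1/50)) = 0.66439
  P(2)·log₂(P(2)/Q(2)) = (3/50)·log₂((3/50)/(2/25)) = -0.02490
  P(3)·log₂(P(3)/Q(3)) = (1/50)·log₂((1/50)/(1/50)) = 0.00000
  P(4)·log₂(P(4)/Q(4)) = (9/50)·log₂((9/50)/(43/50)) = -0.40614
  P(5)·log₂(P(5)/Q(5)) = (27/50)·log₂((27/50)/(1/50)) = 2.56764

D_KL(P||Q) = 0.66439 - 0.02490 + 0.00000 - 0.40614 + 2.56764 = 2.80099 ≈ 2.8010 bits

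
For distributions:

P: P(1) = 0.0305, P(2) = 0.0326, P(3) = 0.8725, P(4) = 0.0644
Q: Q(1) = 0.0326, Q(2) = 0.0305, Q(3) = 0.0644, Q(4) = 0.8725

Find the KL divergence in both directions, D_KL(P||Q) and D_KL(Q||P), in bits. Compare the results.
D_KL(P||Q) = 3.0387 bits, D_KL(Q||P) = 3.0387 bits. The two directions give exactly the same value for this pair.

D_KL(P||Q) = Σ P(x) log₂(P(x)/Q(x))

Computing term by term:
  P(1)·log₂(P(1)/Q(1)) = 0.0305·log₂(0.0305/0.0326) = -0.00293
  P(2)·log₂(P(2)/Q(2)) = 0.0326·log₂(0.0326/0.0305) = 0.00313
  P(3)·log₂(P(3)/Q(3)) = 0.8725·log₂(0.8725/0.0644) = 3.28062
  P(4)·log₂(P(4)/Q(4)) = 0.0644·log₂(0.0644/0.8725) = -0.24215

D_KL(P||Q) = -0.00293 + 0.00313 + 3.28062 - 0.24215 = 3.03867 ≈ 3.0387 bits

D_KL(Q||P) = Σ Q(x) log₂(Q(x)/P(x))

Computing term by term:
  Q(1)·log₂(Q(1)/P(1)) = 0.0326·log₂(0.0326/0.0305) = 0.00313
  Q(2)·log₂(Q(2)/P(2)) = 0.0305·log₂(0.0305/0.0326) = -0.00293
  Q(3)·log₂(Q(3)/P(3)) = 0.0644·log₂(0.0644/0.8725) = -0.24215
  Q(4)·log₂(Q(4)/P(4)) = 0.8725·log₂(0.8725/0.0644) = 3.28062

D_KL(Q||P) = 0.00313 - 0.00293 - 0.24215 + 3.28062 = 3.03867 ≈ 3.0387 bits

These ARE equal here. Q is P with outcomes relabeled (Q(1) = P(2), Q(2) = P(1), Q(3) = P(4), Q(4) = P(3)) by a relabeling that is its own inverse, so the two sums contain exactly the same terms in a different order. This is a special case — KL divergence is not symmetric in general: D_KL(P||Q) ≠ D_KL(Q||P) for most P, Q.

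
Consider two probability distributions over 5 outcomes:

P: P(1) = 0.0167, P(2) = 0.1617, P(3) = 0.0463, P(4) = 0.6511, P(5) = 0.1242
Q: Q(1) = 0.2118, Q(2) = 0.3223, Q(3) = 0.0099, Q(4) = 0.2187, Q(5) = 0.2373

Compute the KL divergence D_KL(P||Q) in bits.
0.7897 bits

D_KL(P||Q) = Σ P(x) log₂(P(x)/Q(x))

Computing term by term:
  P(1)·log₂(P(1)/Q(1)) = 0.0167·log₂(0.0167/0.2118) = -0.06120
  P(2)·log₂(P(2)/Q(2)) = 0.1617·log₂(0.1617/0.3223) = -0.16091
  P(3)·log₂(P(3)/Q(3)) = 0.0463·log₂(0.0463/0.0099) = 0.10304
  P(4)·log₂(P(4)/Q(4)) = 0.6511·log₂(0.6511/0.2187) = 1.02478
  P(5)·log₂(P(5)/Q(5)) = 0.1242·log₂(0.1242/0.2373) = -0.11601

D_KL(P||Q) = -0.06120 - 0.16091 + 0.10304 + 1.02478 - 0.11601 = 0.78970 ≈ 0.7897 bits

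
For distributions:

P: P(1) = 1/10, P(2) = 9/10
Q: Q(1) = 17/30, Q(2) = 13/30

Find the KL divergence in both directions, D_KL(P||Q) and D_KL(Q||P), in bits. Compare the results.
D_KL(P||Q) = 0.6988 bits, D_KL(Q||P) = 0.9612 bits. D_KL(Q||P) is larger than D_KL(P||Q) by 0.2624 bits; the two directions differ.

D_KL(P||Q) = Σ P(x) log₂(P(x)/Q(x))

Computing term by term:
  P(1)·log₂(P(1)/Q(1)) = (1/10)·log₂((1/10)/(17/30)) = -0.25025
  P(2)·log₂(P(2)/Q(2)) = (9/10)·log₂((9/10)/(13/30)) = 0.94900

D_KL(P||Q) = -0.25025 + 0.94900 = 0.69875 ≈ 0.6988 bits

D_KL(Q||P) = Σ Q(x) log₂(Q(x)/P(x))

Computing term by term:
  Q(1)·log₂(Q(1)/P(1)) = (17/30)·log₂((17/30)/(1/10)) = 1.41808
  Q(2)·log₂(Q(2)/P(2)) = (13/30)·log₂((13/30)/(9/10)) = -0.45693

D_KL(Q||P) = 1.41808 - 0.45693 = 0.96115 ≈ 0.9612 bits

These are NOT equal (difference: 0.2624 bits). KL divergence is asymmetric: D_KL(P||Q) ≠ D_KL(Q||P) in general.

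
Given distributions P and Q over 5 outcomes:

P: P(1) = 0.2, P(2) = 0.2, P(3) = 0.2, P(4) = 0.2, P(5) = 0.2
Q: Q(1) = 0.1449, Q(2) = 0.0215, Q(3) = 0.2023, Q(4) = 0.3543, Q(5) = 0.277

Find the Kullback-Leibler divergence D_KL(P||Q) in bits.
0.4742 bits

D_KL(P||Q) = Σ P(x) log₂(P(x)/Q(x))

Computing term by term:
  P(1)·log₂(P(1)/Q(1)) = 0.2·log₂(0.2/0.1449) = 0.09299
  P(2)·log₂(P(2)/Q(2)) = 0.2·log₂(0.2/0.0215) = 0.64352
  P(3)·log₂(P(3)/Q(3)) = 0.2·log₂(0.2/0.2023) = -0.00330
  P(4)·log₂(P(4)/Q(4)) = 0.2·log₂(0.2/0.3543) = -0.16499
  P(5)·log₂(P(5)/Q(5)) = 0.2·log₂(0.2/0.277) = -0.09398

D_KL(P||Q) = 0.09299 + 0.64352 - 0.00330 - 0.16499 - 0.09398 = 0.47424 ≈ 0.4742 bits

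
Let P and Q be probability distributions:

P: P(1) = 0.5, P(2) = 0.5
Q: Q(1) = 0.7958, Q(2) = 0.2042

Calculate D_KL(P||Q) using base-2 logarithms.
0.3107 bits

D_KL(P||Q) = Σ P(x) log₂(P(x)/Q(x))

Computing term by term:
  P(1)·log₂(P(1)/Q(1)) = 0.5·log₂(0.5/0.7958) = -0.33524
  P(2)·log₂(P(2)/Q(2)) = 0.5·log₂(0.5/0.2042) = 0.64597

D_KL(P||Q) = -0.33524 + 0.64597 = 0.31073 ≈ 0.3107 bits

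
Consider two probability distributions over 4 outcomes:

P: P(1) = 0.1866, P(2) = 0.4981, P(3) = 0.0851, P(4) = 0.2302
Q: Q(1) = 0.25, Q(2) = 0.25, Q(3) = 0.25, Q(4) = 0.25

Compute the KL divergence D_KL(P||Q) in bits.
0.2569 bits

D_KL(P||Q) = Σ P(x) log₂(P(x)/Q(x))

Computing term by term:
  P(1)·log₂(P(1)/Q(1)) = 0.1866·log₂(0.1866/0.25) = -0.07874
  P(2)·log₂(P(2)/Q(2)) = 0.4981·log₂(0.4981/0.25) = 0.49536
  P(3)·log₂(P(3)/Q(3)) = 0.0851·log₂(0.0851/0.25) = -0.13230
  P(4)·log₂(P(4)/Q(4)) = 0.2302·log₂(0.2302/0.25) = -0.02740

D_KL(P||Q) = -0.07874 + 0.49536 - 0.13230 - 0.02740 = 0.25692 ≈ 0.2569 bits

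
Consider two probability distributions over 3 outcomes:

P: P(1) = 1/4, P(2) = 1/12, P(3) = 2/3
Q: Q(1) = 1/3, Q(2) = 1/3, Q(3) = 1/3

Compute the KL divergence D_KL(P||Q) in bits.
0.3962 bits

D_KL(P||Q) = Σ P(x) log₂(P(x)/Q(x))

Computing term by term:
  P(1)·log₂(P(1)/Q(1)) = (1/4)·log₂((1/4)/(1/3)) = -0.10376
  P(2)·log₂(P(2)/Q(2)) = (1/12)·log₂((1/12)/(1/3)) = -0.16667
  P(3)·log₂(P(3)/Q(3)) = (2/3)·log₂((2/3)/(1/3)) = 0.66667

D_KL(P||Q) = -0.10376 - 0.16667 + 0.66667 = 0.39624 ≈ 0.3962 bits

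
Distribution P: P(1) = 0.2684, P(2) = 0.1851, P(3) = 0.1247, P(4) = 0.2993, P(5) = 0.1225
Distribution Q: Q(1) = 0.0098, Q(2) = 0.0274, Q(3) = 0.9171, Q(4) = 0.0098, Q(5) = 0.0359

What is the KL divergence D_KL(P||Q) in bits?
3.1262 bits

D_KL(P||Q) = Σ P(x) log₂(P(x)/Q(x))

Computing term by term:
  P(1)·log₂(P(1)/Q(1)) = 0.2684·log₂(0.2684/0.0098) = 1.28173
  P(2)·log₂(P(2)/Q(2)) = 0.1851·log₂(0.1851/0.0274) = 0.51015
  P(3)·log₂(P(3)/Q(3)) = 0.1247·log₂(0.1247/0.9171) = -0.35896
  P(4)·log₂(P(4)/Q(4)) = 0.2993·log₂(0.2993/0.0098) = 1.47635
  P(5)·log₂(P(5)/Q(5)) = 0.1225·log₂(0.1225/0.0359) = 0.21691

D_KL(P||Q) = 1.28173 + 0.51015 - 0.35896 + 1.47635 + 0.21691 = 3.12618 ≈ 3.1262 bits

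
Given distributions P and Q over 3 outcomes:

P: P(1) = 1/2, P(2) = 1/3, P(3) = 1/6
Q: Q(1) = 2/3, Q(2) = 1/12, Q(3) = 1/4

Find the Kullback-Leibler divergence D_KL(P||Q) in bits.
0.3617 bits

D_KL(P||Q) = Σ P(x) log₂(P(x)/Q(x))

Computing term by term:
  P(1)·log₂(P(1)/Q(1)) = (1/2)·log₂((1/2)/(2/3)) = -0.20752
  P(2)·log₂(P(2)/Q(2)) = (1/3)·log₂((1/3)/(1/12)) = 0.66667
  P(3)·log₂(P(3)/Q(3)) = (1/6)·log₂((1/6)/(1/4)) = -0.09749

D_KL(P||Q) = -0.20752 + 0.66667 - 0.09749 = 0.36166 ≈ 0.3617 bits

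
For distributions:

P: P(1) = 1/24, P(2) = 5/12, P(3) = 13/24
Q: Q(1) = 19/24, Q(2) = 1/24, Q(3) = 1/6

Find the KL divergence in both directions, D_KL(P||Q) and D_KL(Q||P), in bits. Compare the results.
D_KL(P||Q) = 2.1282 bits, D_KL(Q||P) = 2.9411 bits. D_KL(Q||P) is larger than D_KL(P||Q) by 0.8129 bits; the two directions differ.

D_KL(P||Q) = Σ P(x) log₂(P(x)/Q(x))

Computing term by term:
  P(1)·log₂(P(1)/Q(1)) = (1/24)·log₂((1/24)/(19/24)) = -0.17700
  P(2)·log₂(P(2)/Q(2)) = (5/12)·log₂((5/12)/(1/24)) = 1.38414
  P(3)·log₂(P(3)/Q(3)) = (13/24)·log₂((13/24)/(1/6)) = 0.92107

D_KL(P||Q) = -0.17700 + 1.38414 + 0.92107 = 2.12821 ≈ 2.1282 bits

D_KL(Q||P) = Σ Q(x) log₂(Q(x)/P(x))

Computing term by term:
  Q(1)·log₂(Q(1)/P(1)) = (19/24)·log₂((19/24)/(1/24)) = 3.36294
  Q(2)·log₂(Q(2)/P(2)) = (1/24)·log₂((1/24)/(5/12)) = -0.13841
  Q(3)·log₂(Q(3)/P(3)) = (1/6)·log₂((1/6)/(13/24)) = -0.28341

D_KL(Q||P) = 3.36294 - 0.13841 - 0.28341 = 2.94112 ≈ 2.9411 bits

These are NOT equal (difference: 0.8129 bits). KL divergence is asymmetric: D_KL(P||Q) ≠ D_KL(Q||P) in general.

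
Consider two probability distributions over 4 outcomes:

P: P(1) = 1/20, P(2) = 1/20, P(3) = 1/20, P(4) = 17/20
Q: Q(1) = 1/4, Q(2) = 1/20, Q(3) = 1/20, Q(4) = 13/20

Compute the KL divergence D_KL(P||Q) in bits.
0.2129 bits

D_KL(P||Q) = Σ P(x) log₂(P(x)/Q(x))

Computing term by term:
  P(1)·log₂(P(1)/Q(1)) = (1/20)·log₂((1/20)/(1/4)) = -0.11610
  P(2)·log₂(P(2)/Q(2)) = (1/20)·log₂((1/20)/(1/20)) = 0.00000
  P(3)·log₂(P(3)/Q(3)) = (1/20)·log₂((1/20)/(1/20)) = 0.00000
  P(4)·log₂(P(4)/Q(4)) = (17/20)·log₂((17/20)/(13/20)) = 0.32897

D_KL(P||Q) = -0.11610 + 0.00000 + 0.00000 + 0.32897 = 0.21287 ≈ 0.2129 bits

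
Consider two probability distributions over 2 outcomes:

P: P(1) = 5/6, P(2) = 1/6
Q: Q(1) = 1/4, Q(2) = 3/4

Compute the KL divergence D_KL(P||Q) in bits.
1.0858 bits

D_KL(P||Q) = Σ P(x) log₂(P(x)/Q(x))

Computing term by term:
  P(1)·log₂(P(1)/Q(1)) = (5/6)·log₂((5/6)/(1/4)) = 1.44747
  P(2)·log₂(P(2)/Q(2)) = (1/6)·log₂((1/6)/(3/4)) = -0.36165

D_KL(P||Q) = 1.44747 - 0.36165 = 1.08582 ≈ 1.0858 bits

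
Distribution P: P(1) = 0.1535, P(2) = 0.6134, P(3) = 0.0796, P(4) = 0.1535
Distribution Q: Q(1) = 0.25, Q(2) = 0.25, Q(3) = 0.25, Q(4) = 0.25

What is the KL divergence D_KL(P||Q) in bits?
0.4468 bits

D_KL(P||Q) = Σ P(x) log₂(P(x)/Q(x))

Computing term by term:
  P(1)·log₂(P(1)/Q(1)) = 0.1535·log₂(0.1535/0.25) = -0.10802
  P(2)·log₂(P(2)/Q(2)) = 0.6134·log₂(0.6134/0.25) = 0.79429
  P(3)·log₂(P(3)/Q(3)) = 0.0796·log₂(0.0796/0.25) = -0.13143
  P(4)·log₂(P(4)/Q(4)) = 0.1535·log₂(0.1535/0.25) = -0.10802

D_KL(P||Q) = -0.10802 + 0.79429 - 0.13143 - 0.10802 = 0.44682 ≈ 0.4468 bits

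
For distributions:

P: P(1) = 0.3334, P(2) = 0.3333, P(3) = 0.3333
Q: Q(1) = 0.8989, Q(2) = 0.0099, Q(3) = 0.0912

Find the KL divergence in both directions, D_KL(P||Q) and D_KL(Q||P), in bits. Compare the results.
D_KL(P||Q) = 1.8370 bits, D_KL(Q||P) = 1.0655 bits. D_KL(P||Q) is larger than D_KL(Q||P) by 0.7715 bits; the two directions differ.

D_KL(P||Q) = Σ P(x) log₂(P(x)/Q(x))

Computing term by term:
  P(1)·log₂(P(1)/Q(1)) = 0.3334·log₂(0.3334/0.8989) = -0.47706
  P(2)·log₂(P(2)/Q(2)) = 0.3333·log₂(0.3333/0.0099) = 1.69091
  P(3)·log₂(P(3)/Q(3)) = 0.3333·log₂(0.3333/0.0912) = 0.62318

D_KL(P||Q) = -0.47706 + 1.69091 + 0.62318 = 1.83703 ≈ 1.8370 bits

D_KL(Q||P) = Σ Q(x) log₂(Q(x)/P(x))

Computing term by term:
  Q(1)·log₂(Q(1)/P(1)) = 0.8989·log₂(0.8989/0.3334) = 1.28624
  Q(2)·log₂(Q(2)/P(2)) = 0.0099·log₂(0.0099/0.3333) = -0.05023
  Q(3)·log₂(Q(3)/P(3)) = 0.0912·log₂(0.0912/0.3333) = -0.17052

D_KL(Q||P) = 1.28624 - 0.05023 - 0.17052 = 1.06549 ≈ 1.0655 bits

These are NOT equal (difference: 0.7715 bits). KL divergence is asymmetric: D_KL(P||Q) ≠ D_KL(Q||P) in general.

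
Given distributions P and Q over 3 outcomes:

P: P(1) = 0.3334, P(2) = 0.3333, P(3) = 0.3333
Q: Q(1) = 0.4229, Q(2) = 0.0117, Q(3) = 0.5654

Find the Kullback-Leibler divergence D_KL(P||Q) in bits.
1.2421 bits

D_KL(P||Q) = Σ P(x) log₂(P(x)/Q(x))

Computing term by term:
  P(1)·log₂(P(1)/Q(1)) = 0.3334·log₂(0.3334/0.4229) = -0.11438
  P(2)·log₂(P(2)/Q(2)) = 0.3333·log₂(0.3333/0.0117) = 1.61059
  P(3)·log₂(P(3)/Q(3)) = 0.3333·log₂(0.3333/0.5654) = -0.25412

D_KL(P||Q) = -0.11438 + 1.61059 - 0.25412 = 1.24209 ≈ 1.2421 bits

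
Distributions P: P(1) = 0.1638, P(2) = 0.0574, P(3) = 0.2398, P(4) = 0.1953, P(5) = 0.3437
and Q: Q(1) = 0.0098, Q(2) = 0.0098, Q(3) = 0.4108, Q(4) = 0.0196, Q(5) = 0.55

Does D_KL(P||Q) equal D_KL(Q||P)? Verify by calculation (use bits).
D_KL(P||Q) = 1.0403 bits, D_KL(Q||P) = 0.5623 bits. No — D_KL(P||Q) ≠ D_KL(Q||P) for this pair.

D_KL(P||Q) = Σ P(x) log₂(P(x)/Q(x))

Computing term by term:
  P(1)·log₂(P(1)/Q(1)) = 0.1638·log₂(0.1638/0.0098) = 0.66552
  P(2)·log₂(P(2)/Q(2)) = 0.0574·log₂(0.0574/0.0098) = 0.14638
  P(3)·log₂(P(3)/Q(3)) = 0.2398·log₂(0.2398/0.4108) = -0.18623
  P(4)·log₂(P(4)/Q(4)) = 0.1953·log₂(0.1953/0.0196) = 0.64776
  P(5)·log₂(P(5)/Q(5)) = 0.3437·log₂(0.3437/0.55) = -0.23313

D_KL(P||Q) = 0.66552 + 0.14638 - 0.18623 + 0.64776 - 0.23313 = 1.04030 ≈ 1.0403 bits

D_KL(Q||P) = Σ Q(x) log₂(Q(x)/P(x))

Computing term by term:
  Q(1)·log₂(Q(1)/P(1)) = 0.0098·log₂(0.0098/0.1638) = -0.03982
  Q(2)·log₂(Q(2)/P(2)) = 0.0098·log₂(0.0098/0.0574) = -0.02499
  Q(3)·log₂(Q(3)/P(3)) = 0.4108·log₂(0.4108/0.2398) = 0.31903
  Q(4)·log₂(Q(4)/P(4)) = 0.0196·log₂(0.0196/0.1953) = -0.06501
  Q(5)·log₂(Q(5)/P(5)) = 0.55·log₂(0.55/0.3437) = 0.37305

D_KL(Q||P) = -0.03982 - 0.02499 + 0.31903 - 0.06501 + 0.37305 = 0.56226 ≈ 0.5623 bits

These are NOT equal (difference: 0.4780 bits). KL divergence is asymmetric: D_KL(P||Q) ≠ D_KL(Q||P) in general.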